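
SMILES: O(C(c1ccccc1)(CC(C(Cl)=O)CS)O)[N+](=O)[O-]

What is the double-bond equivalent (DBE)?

Molecular formula from the SMILES: C11H12ClNO5S.
DoU = (2C + 2 + N − H − X)/2 = (2·11 + 2 + 1 − 12 − 1)/2 = 12/2 = 6.
(Structurally: 1 ring(s) + 5 π bond(s) = 6.)

6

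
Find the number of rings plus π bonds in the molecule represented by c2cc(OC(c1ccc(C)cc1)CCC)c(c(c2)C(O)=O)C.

Molecular formula from the SMILES: C19H22O3.
DoU = (2C + 2 + N − H − X)/2 = (2·19 + 2 + 0 − 22 − 0)/2 = 18/2 = 9.
(Structurally: 2 ring(s) + 7 π bond(s) = 9.)

9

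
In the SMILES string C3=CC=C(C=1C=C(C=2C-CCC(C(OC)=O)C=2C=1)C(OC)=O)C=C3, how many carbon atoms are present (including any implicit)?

20

The symbol for carbon appears 20 times in the SMILES.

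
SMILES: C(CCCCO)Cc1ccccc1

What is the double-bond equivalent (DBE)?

Molecular formula from the SMILES: C12H18O.
DoU = (2C + 2 + N − H − X)/2 = (2·12 + 2 + 0 − 18 − 0)/2 = 8/2 = 4.
(Structurally: 1 ring(s) + 3 π bond(s) = 4.)

4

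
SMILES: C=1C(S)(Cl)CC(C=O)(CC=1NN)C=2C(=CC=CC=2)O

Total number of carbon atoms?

13

The symbol for carbon appears 13 times in the SMILES. (Cl is a single chlorine, not C + l.)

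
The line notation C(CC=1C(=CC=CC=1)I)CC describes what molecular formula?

Heavy atoms from the SMILES: 10 C, 1 I.
Implicit hydrogens by atom environment:
  4 × C (aromatic): 1 H each → 4
  3 × C: 2 H each → 6
  2 × C (aromatic): no H
  1 × C: 3 H
  1 × I: no H
  Total hydrogens = 13.
Molecular formula: C10H13I

C10H13I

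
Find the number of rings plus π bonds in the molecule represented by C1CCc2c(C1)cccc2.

Molecular formula from the SMILES: C10H12.
DoU = (2C + 2 + N − H − X)/2 = (2·10 + 2 + 0 − 12 − 0)/2 = 10/2 = 5.
(Structurally: 2 ring(s) + 3 π bond(s) = 5.)

5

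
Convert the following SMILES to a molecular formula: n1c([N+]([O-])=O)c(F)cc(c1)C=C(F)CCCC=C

Heavy atoms from the SMILES: 12 C, 2 F, 2 N, 2 O.
Implicit hydrogens by atom environment:
  4 × C: 2 H each → 8
  3 × C (aromatic): no H
  2 × C (aromatic): 1 H each → 2
  2 × C: 1 H each → 2
  2 × F: no H
  1 × C: no H
  1 × N (aromatic): no H
  1 × N (charge +1): no H
  1 × O: no H
  1 × O (charge -1): no H
  Total hydrogens = 12.
Molecular formula: C12H12F2N2O2

C12H12F2N2O2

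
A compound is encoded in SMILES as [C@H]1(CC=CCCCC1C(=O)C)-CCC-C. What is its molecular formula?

Heavy atoms from the SMILES: 14 C, 1 O.
Implicit hydrogens by atom environment:
  7 × C: 2 H each → 14
  4 × C: 1 H each → 4
  2 × C: 3 H each → 6
  1 × C: no H
  1 × O: no H
  Total hydrogens = 24.
Molecular formula: C14H24O

C14H24O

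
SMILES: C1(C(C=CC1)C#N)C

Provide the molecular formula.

Heavy atoms from the SMILES: 7 C, 1 N.
Implicit hydrogens by atom environment:
  4 × C: 1 H each → 4
  1 × C: 3 H
  1 × C: 2 H
  1 × C: no H
  1 × N: no H
  Total hydrogens = 9.
Molecular formula: C7H9N

C7H9N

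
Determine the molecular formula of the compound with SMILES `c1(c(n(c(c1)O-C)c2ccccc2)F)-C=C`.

C13H12FNO

Heavy atoms from the SMILES: 13 C, 1 F, 1 N, 1 O.
Implicit hydrogens by atom environment:
  6 × C (aromatic): 1 H each → 6
  4 × C (aromatic): no H
  1 × C: 3 H
  1 × C: 2 H
  1 × C: 1 H
  1 × F: no H
  1 × N (aromatic): no H
  1 × O: no H
  Total hydrogens = 12.
Molecular formula: C13H12FNO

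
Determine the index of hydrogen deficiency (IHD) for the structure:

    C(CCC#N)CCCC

2

Molecular formula from the SMILES: C8H15N.
DoU = (2C + 2 + N − H − X)/2 = (2·8 + 2 + 1 − 15 − 0)/2 = 4/2 = 2.
(Structurally: 0 ring(s) + 2 π bond(s) = 2.)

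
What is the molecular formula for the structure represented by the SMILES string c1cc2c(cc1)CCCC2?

C10H12

Heavy atoms from the SMILES: 10 C.
Implicit hydrogens by atom environment:
  4 × C: 2 H each → 8
  4 × C (aromatic): 1 H each → 4
  2 × C (aromatic): no H
  Total hydrogens = 12.
Molecular formula: C10H12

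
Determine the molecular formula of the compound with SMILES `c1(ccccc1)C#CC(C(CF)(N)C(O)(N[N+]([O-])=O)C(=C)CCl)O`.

C15H17ClFN3O4

Heavy atoms from the SMILES: 15 C, 1 Cl, 1 F, 3 N, 4 O.
Implicit hydrogens by atom environment:
  5 × C (aromatic): 1 H each → 5
  5 × C: no H
  3 × C: 2 H each → 6
  2 × O: 1 H each → 2
  1 × C: 1 H
  1 × C (aromatic): no H
  1 × Cl: no H
  1 × F: no H
  1 × N: 2 H
  1 × N: 1 H
  1 × N (charge +1): no H
  1 × O: no H
  1 × O (charge -1): no H
  Total hydrogens = 17.
Molecular formula: C15H17ClFN3O4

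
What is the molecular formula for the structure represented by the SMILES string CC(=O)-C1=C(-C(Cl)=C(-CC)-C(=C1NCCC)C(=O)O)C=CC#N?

Heavy atoms from the SMILES: 17 C, 1 Cl, 2 N, 3 O.
Implicit hydrogens by atom environment:
  6 × C (aromatic): no H
  3 × C: 3 H each → 9
  3 × C: 2 H each → 6
  3 × C: no H
  2 × C: 1 H each → 2
  2 × O: no H
  1 × Cl: no H
  1 × N: 1 H
  1 × N: no H
  1 × O: 1 H
  Total hydrogens = 19.
Molecular formula: C17H19ClN2O3

C17H19ClN2O3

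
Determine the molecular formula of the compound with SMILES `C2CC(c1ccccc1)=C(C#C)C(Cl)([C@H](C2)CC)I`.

C17H18ClI

Heavy atoms from the SMILES: 17 C, 1 Cl, 1 I.
Implicit hydrogens by atom environment:
  5 × C (aromatic): 1 H each → 5
  4 × C: 2 H each → 8
  4 × C: no H
  2 × C: 1 H each → 2
  1 × C: 3 H
  1 × C (aromatic): no H
  1 × Cl: no H
  1 × I: no H
  Total hydrogens = 18.
Molecular formula: C17H18ClI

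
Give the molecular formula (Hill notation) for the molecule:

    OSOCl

Heavy atoms from the SMILES: 1 Cl, 2 O, 1 S.
Implicit hydrogens by atom environment:
  1 × Cl: no H
  1 × O: 1 H
  1 × O: no H
  1 × S: no H
  Total hydrogens = 1.
Molecular formula: ClHO2S

ClHO2S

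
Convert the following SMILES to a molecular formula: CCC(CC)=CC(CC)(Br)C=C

Heavy atoms from the SMILES: 1 Br, 11 C.
Implicit hydrogens by atom environment:
  4 × C: 2 H each → 8
  3 × C: 3 H each → 9
  2 × C: 1 H each → 2
  2 × C: no H
  1 × Br: no H
  Total hydrogens = 19.
Molecular formula: C11H19Br

C11H19Br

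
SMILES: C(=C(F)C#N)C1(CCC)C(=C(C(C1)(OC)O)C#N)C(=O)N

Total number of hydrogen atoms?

Hydrogens are implicit in SMILES; fill each atom to its normal valence:
  8 × C: no H
  3 × C: 2 H each → 6
  2 × C: 3 H each → 6
  2 × N: no H
  2 × O: no H
  1 × C: 1 H
  1 × F: no H
  1 × N: 2 H
  1 × O: 1 H
  Total hydrogens = 16.

16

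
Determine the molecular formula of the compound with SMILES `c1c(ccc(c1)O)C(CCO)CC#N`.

Heavy atoms from the SMILES: 11 C, 1 N, 2 O.
Implicit hydrogens by atom environment:
  4 × C (aromatic): 1 H each → 4
  3 × C: 2 H each → 6
  2 × C (aromatic): no H
  2 × O: 1 H each → 2
  1 × C: 1 H
  1 × C: no H
  1 × N: no H
  Total hydrogens = 13.
Molecular formula: C11H13NO2

C11H13NO2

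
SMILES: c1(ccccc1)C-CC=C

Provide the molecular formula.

C10H12

Heavy atoms from the SMILES: 10 C.
Implicit hydrogens by atom environment:
  5 × C (aromatic): 1 H each → 5
  3 × C: 2 H each → 6
  1 × C: 1 H
  1 × C (aromatic): no H
  Total hydrogens = 12.
Molecular formula: C10H12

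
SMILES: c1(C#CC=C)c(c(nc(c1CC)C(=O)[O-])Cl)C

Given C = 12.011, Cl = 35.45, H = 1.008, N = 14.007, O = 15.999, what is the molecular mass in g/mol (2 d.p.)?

248.69

Molecular formula: C13H11ClNO2-.
M = 13×12.011 + 1×35.45 + 11×1.008 + 1×14.007 + 2×15.999 = 248.69 g/mol.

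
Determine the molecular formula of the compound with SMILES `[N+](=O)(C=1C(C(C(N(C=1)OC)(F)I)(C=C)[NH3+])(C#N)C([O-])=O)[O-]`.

C10H10FIN4O5

Heavy atoms from the SMILES: 10 C, 1 F, 1 I, 4 N, 5 O.
Implicit hydrogens by atom environment:
  6 × C: no H
  3 × O: no H
  2 × C: 1 H each → 2
  2 × N: no H
  2 × O (charge -1): no H
  1 × C: 3 H
  1 × C: 2 H
  1 × F: no H
  1 × I: no H
  1 × N (charge +1): 3 H
  1 × N (charge +1): no H
  Total hydrogens = 10.
Molecular formula: C10H10FIN4O5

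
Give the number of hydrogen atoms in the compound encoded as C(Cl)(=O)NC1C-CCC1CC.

Hydrogens are implicit in SMILES; fill each atom to its normal valence:
  4 × C: 2 H each → 8
  2 × C: 1 H each → 2
  1 × C: 3 H
  1 × C: no H
  1 × Cl: no H
  1 × N: 1 H
  1 × O: no H
  Total hydrogens = 14.

14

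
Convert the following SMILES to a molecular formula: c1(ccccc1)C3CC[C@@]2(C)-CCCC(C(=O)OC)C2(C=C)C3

Heavy atoms from the SMILES: 21 C, 2 O.
Implicit hydrogens by atom environment:
  7 × C: 2 H each → 14
  5 × C (aromatic): 1 H each → 5
  3 × C: 1 H each → 3
  3 × C: no H
  2 × C: 3 H each → 6
  2 × O: no H
  1 × C (aromatic): no H
  Total hydrogens = 28.
Molecular formula: C21H28O2

C21H28O2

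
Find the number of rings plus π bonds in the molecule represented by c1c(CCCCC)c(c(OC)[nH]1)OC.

Molecular formula from the SMILES: C11H19NO2.
DoU = (2C + 2 + N − H − X)/2 = (2·11 + 2 + 1 − 19 − 0)/2 = 6/2 = 3.
(Structurally: 1 ring(s) + 2 π bond(s) = 3.)

3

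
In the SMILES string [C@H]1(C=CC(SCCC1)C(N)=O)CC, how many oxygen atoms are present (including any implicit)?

1

The symbol for oxygen appears 1 time in the SMILES.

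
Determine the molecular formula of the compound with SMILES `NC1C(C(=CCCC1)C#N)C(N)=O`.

Heavy atoms from the SMILES: 9 C, 3 N, 1 O.
Implicit hydrogens by atom environment:
  3 × C: 2 H each → 6
  3 × C: 1 H each → 3
  3 × C: no H
  2 × N: 2 H each → 4
  1 × N: no H
  1 × O: no H
  Total hydrogens = 13.
Molecular formula: C9H13N3O

C9H13N3O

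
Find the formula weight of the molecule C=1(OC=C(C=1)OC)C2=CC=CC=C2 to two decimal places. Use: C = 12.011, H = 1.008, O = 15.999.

174.20

Molecular formula: C11H10O2.
M = 11×12.011 + 10×1.008 + 2×15.999 = 174.20 g/mol.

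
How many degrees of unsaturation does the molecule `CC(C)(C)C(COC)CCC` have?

0

Molecular formula from the SMILES: C10H22O.
DoU = (2C + 2 + N − H − X)/2 = (2·10 + 2 + 0 − 22 − 0)/2 = 0/2 = 0.
(Structurally: 0 ring(s) + 0 π bond(s) = 0.)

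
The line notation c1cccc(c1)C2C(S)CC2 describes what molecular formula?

C10H12S

Heavy atoms from the SMILES: 10 C, 1 S.
Implicit hydrogens by atom environment:
  5 × C (aromatic): 1 H each → 5
  2 × C: 2 H each → 4
  2 × C: 1 H each → 2
  1 × C (aromatic): no H
  1 × S: 1 H
  Total hydrogens = 12.
Molecular formula: C10H12S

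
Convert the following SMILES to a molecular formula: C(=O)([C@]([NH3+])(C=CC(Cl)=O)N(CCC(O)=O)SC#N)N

Heavy atoms from the SMILES: 9 C, 1 Cl, 4 N, 4 O, 1 S.
Implicit hydrogens by atom environment:
  5 × C: no H
  3 × O: no H
  2 × C: 2 H each → 4
  2 × C: 1 H each → 2
  2 × N: no H
  1 × Cl: no H
  1 × N (charge +1): 3 H
  1 × N: 2 H
  1 × O: 1 H
  1 × S: no H
  Total hydrogens = 12.
Net charge +1.
Molecular formula: C9H12ClN4O4S+

C9H12ClN4O4S+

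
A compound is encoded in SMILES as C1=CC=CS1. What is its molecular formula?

Heavy atoms from the SMILES: 4 C, 1 S.
Implicit hydrogens by atom environment:
  4 × C (aromatic): 1 H each → 4
  1 × S (aromatic): no H
  Total hydrogens = 4.
Molecular formula: C4H4S

C4H4S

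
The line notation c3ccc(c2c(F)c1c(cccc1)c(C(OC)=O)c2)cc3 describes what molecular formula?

C18H13FO2

Heavy atoms from the SMILES: 18 C, 1 F, 2 O.
Implicit hydrogens by atom environment:
  10 × C (aromatic): 1 H each → 10
  6 × C (aromatic): no H
  2 × O: no H
  1 × C: 3 H
  1 × C: no H
  1 × F: no H
  Total hydrogens = 13.
Molecular formula: C18H13FO2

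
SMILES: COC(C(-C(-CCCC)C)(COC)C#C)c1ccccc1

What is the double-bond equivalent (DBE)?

6

Molecular formula from the SMILES: C19H28O2.
DoU = (2C + 2 + N − H − X)/2 = (2·19 + 2 + 0 − 28 − 0)/2 = 12/2 = 6.
(Structurally: 1 ring(s) + 5 π bond(s) = 6.)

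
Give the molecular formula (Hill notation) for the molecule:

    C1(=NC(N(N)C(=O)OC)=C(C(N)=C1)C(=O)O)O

Heavy atoms from the SMILES: 8 C, 4 N, 5 O.
Implicit hydrogens by atom environment:
  4 × C (aromatic): no H
  3 × O: no H
  2 × C: no H
  2 × N: 2 H each → 4
  2 × O: 1 H each → 2
  1 × C: 3 H
  1 × C (aromatic): 1 H
  1 × N (aromatic): no H
  1 × N: no H
  Total hydrogens = 10.
Molecular formula: C8H10N4O5

C8H10N4O5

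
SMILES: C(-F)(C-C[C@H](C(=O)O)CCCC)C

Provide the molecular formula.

Heavy atoms from the SMILES: 10 C, 1 F, 2 O.
Implicit hydrogens by atom environment:
  5 × C: 2 H each → 10
  2 × C: 3 H each → 6
  2 × C: 1 H each → 2
  1 × C: no H
  1 × F: no H
  1 × O: 1 H
  1 × O: no H
  Total hydrogens = 19.
Molecular formula: C10H19FO2

C10H19FO2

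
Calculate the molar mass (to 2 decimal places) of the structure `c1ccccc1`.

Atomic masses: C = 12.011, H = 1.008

78.11

Molecular formula: C6H6.
M = 6×12.011 + 6×1.008 = 78.11 g/mol.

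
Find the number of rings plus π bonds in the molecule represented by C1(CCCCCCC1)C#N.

Molecular formula from the SMILES: C9H15N.
DoU = (2C + 2 + N − H − X)/2 = (2·9 + 2 + 1 − 15 − 0)/2 = 6/2 = 3.
(Structurally: 1 ring(s) + 2 π bond(s) = 3.)

3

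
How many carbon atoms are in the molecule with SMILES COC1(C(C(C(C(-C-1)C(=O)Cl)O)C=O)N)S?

The symbol for carbon appears 9 times in the SMILES. (Cl is a single chlorine, not C + l.)

9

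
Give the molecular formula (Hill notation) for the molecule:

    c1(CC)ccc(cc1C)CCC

Heavy atoms from the SMILES: 12 C.
Implicit hydrogens by atom environment:
  3 × C: 3 H each → 9
  3 × C: 2 H each → 6
  3 × C (aromatic): 1 H each → 3
  3 × C (aromatic): no H
  Total hydrogens = 18.
Molecular formula: C12H18

C12H18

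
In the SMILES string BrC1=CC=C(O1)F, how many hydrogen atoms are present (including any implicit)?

2

Hydrogens are implicit in SMILES; fill each atom to its normal valence:
  2 × C (aromatic): 1 H each → 2
  2 × C (aromatic): no H
  1 × Br: no H
  1 × F: no H
  1 × O (aromatic): no H
  Total hydrogens = 2.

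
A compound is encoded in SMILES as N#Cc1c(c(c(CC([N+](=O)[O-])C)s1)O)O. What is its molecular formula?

C8H8N2O4S

Heavy atoms from the SMILES: 8 C, 2 N, 4 O, 1 S.
Implicit hydrogens by atom environment:
  4 × C (aromatic): no H
  2 × O: 1 H each → 2
  1 × C: 3 H
  1 × C: 2 H
  1 × C: 1 H
  1 × C: no H
  1 × N: no H
  1 × N (charge +1): no H
  1 × O: no H
  1 × O (charge -1): no H
  1 × S (aromatic): no H
  Total hydrogens = 8.
Molecular formula: C8H8N2O4S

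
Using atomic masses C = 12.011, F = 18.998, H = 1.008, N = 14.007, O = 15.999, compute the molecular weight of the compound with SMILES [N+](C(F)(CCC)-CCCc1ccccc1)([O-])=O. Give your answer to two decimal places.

Molecular formula: C13H18FNO2.
M = 13×12.011 + 1×18.998 + 18×1.008 + 1×14.007 + 2×15.999 = 239.29 g/mol.

239.29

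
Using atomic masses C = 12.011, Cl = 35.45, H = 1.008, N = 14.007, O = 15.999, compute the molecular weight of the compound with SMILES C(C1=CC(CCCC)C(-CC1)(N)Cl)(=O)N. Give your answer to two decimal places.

230.74

Molecular formula: C11H19ClN2O.
M = 11×12.011 + 1×35.45 + 19×1.008 + 2×14.007 + 1×15.999 = 230.74 g/mol.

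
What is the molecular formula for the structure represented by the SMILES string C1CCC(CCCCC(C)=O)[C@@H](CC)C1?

Heavy atoms from the SMILES: 14 C, 1 O.
Implicit hydrogens by atom environment:
  9 × C: 2 H each → 18
  2 × C: 3 H each → 6
  2 × C: 1 H each → 2
  1 × C: no H
  1 × O: no H
  Total hydrogens = 26.
Molecular formula: C14H26O

C14H26O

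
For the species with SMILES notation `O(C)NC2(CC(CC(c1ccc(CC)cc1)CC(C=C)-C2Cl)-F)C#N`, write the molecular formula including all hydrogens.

Heavy atoms from the SMILES: 20 C, 1 Cl, 1 F, 2 N, 1 O.
Implicit hydrogens by atom environment:
  5 × C: 2 H each → 10
  5 × C: 1 H each → 5
  4 × C (aromatic): 1 H each → 4
  2 × C: 3 H each → 6
  2 × C: no H
  2 × C (aromatic): no H
  1 × Cl: no H
  1 × F: no H
  1 × N: 1 H
  1 × N: no H
  1 × O: no H
  Total hydrogens = 26.
Molecular formula: C20H26ClFN2O

C20H26ClFN2O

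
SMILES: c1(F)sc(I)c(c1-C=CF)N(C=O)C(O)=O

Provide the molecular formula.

Heavy atoms from the SMILES: 8 C, 2 F, 1 I, 1 N, 3 O, 1 S.
Implicit hydrogens by atom environment:
  4 × C (aromatic): no H
  3 × C: 1 H each → 3
  2 × F: no H
  2 × O: no H
  1 × C: no H
  1 × I: no H
  1 × N: no H
  1 × O: 1 H
  1 × S (aromatic): no H
  Total hydrogens = 4.
Molecular formula: C8H4F2INO3S

C8H4F2INO3S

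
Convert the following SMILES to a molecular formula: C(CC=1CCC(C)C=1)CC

Heavy atoms from the SMILES: 10 C.
Implicit hydrogens by atom environment:
  5 × C: 2 H each → 10
  2 × C: 3 H each → 6
  2 × C: 1 H each → 2
  1 × C: no H
  Total hydrogens = 18.
Molecular formula: C10H18

C10H18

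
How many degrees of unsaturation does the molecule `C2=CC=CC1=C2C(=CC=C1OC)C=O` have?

Molecular formula from the SMILES: C12H10O2.
DoU = (2C + 2 + N − H − X)/2 = (2·12 + 2 + 0 − 10 − 0)/2 = 16/2 = 8.
(Structurally: 2 ring(s) + 6 π bond(s) = 8.)

8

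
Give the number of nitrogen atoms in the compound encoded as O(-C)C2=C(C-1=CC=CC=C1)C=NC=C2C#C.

1

The symbol for nitrogen appears 1 time in the SMILES.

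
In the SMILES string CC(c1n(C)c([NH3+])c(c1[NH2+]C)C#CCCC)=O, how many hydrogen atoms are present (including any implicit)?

Hydrogens are implicit in SMILES; fill each atom to its normal valence:
  4 × C: 3 H each → 12
  4 × C (aromatic): no H
  3 × C: no H
  2 × C: 2 H each → 4
  1 × N (charge +1): 3 H
  1 × N (charge +1): 2 H
  1 × N (aromatic): no H
  1 × O: no H
  Total hydrogens = 21.

21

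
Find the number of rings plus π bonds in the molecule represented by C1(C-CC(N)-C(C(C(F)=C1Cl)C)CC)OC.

Molecular formula from the SMILES: C12H21ClFNO.
DoU = (2C + 2 + N − H − X)/2 = (2·12 + 2 + 1 − 21 − 2)/2 = 4/2 = 2.
(Structurally: 1 ring(s) + 1 π bond(s) = 2.)

2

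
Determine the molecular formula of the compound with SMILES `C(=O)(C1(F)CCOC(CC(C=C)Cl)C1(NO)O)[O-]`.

Heavy atoms from the SMILES: 10 C, 1 Cl, 1 F, 1 N, 5 O.
Implicit hydrogens by atom environment:
  4 × C: 2 H each → 8
  3 × C: 1 H each → 3
  3 × C: no H
  2 × O: 1 H each → 2
  2 × O: no H
  1 × Cl: no H
  1 × F: no H
  1 × N: 1 H
  1 × O (charge -1): no H
  Total hydrogens = 14.
Net charge -1.
Molecular formula: C10H14ClFNO5-

C10H14ClFNO5-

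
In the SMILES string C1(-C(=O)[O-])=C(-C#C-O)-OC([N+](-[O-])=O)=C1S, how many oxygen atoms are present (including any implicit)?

6

The symbol for oxygen appears 6 times in the SMILES.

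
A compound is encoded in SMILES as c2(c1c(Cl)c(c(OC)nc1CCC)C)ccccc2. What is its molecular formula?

C16H18ClNO

Heavy atoms from the SMILES: 16 C, 1 Cl, 1 N, 1 O.
Implicit hydrogens by atom environment:
  6 × C (aromatic): no H
  5 × C (aromatic): 1 H each → 5
  3 × C: 3 H each → 9
  2 × C: 2 H each → 4
  1 × Cl: no H
  1 × N (aromatic): no H
  1 × O: no H
  Total hydrogens = 18.
Molecular formula: C16H18ClNO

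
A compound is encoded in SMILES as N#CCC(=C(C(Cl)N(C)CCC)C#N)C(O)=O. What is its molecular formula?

Heavy atoms from the SMILES: 11 C, 1 Cl, 3 N, 2 O.
Implicit hydrogens by atom environment:
  5 × C: no H
  3 × C: 2 H each → 6
  3 × N: no H
  2 × C: 3 H each → 6
  1 × C: 1 H
  1 × Cl: no H
  1 × O: 1 H
  1 × O: no H
  Total hydrogens = 14.
Molecular formula: C11H14ClN3O2

C11H14ClN3O2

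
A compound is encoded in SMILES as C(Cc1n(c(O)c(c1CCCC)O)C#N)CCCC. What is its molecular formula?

C15H24N2O2

Heavy atoms from the SMILES: 15 C, 2 N, 2 O.
Implicit hydrogens by atom environment:
  8 × C: 2 H each → 16
  4 × C (aromatic): no H
  2 × C: 3 H each → 6
  2 × O: 1 H each → 2
  1 × C: no H
  1 × N (aromatic): no H
  1 × N: no H
  Total hydrogens = 24.
Molecular formula: C15H24N2O2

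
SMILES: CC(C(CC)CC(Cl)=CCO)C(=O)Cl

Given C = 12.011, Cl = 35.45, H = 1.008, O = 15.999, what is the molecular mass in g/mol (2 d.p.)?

Molecular formula: C10H16Cl2O2.
M = 10×12.011 + 2×35.45 + 16×1.008 + 2×15.999 = 239.14 g/mol.

239.14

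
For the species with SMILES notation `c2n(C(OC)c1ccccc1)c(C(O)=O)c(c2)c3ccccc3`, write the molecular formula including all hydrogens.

C19H17NO3

Heavy atoms from the SMILES: 19 C, 1 N, 3 O.
Implicit hydrogens by atom environment:
  12 × C (aromatic): 1 H each → 12
  4 × C (aromatic): no H
  2 × O: no H
  1 × C: 3 H
  1 × C: 1 H
  1 × C: no H
  1 × N (aromatic): no H
  1 × O: 1 H
  Total hydrogens = 17.
Molecular formula: C19H17NO3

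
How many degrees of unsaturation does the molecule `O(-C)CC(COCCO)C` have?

0

Molecular formula from the SMILES: C7H16O3.
DoU = (2C + 2 + N − H − X)/2 = (2·7 + 2 + 0 − 16 − 0)/2 = 0/2 = 0.
(Structurally: 0 ring(s) + 0 π bond(s) = 0.)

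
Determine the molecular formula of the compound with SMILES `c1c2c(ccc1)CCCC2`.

Heavy atoms from the SMILES: 10 C.
Implicit hydrogens by atom environment:
  4 × C: 2 H each → 8
  4 × C (aromatic): 1 H each → 4
  2 × C (aromatic): no H
  Total hydrogens = 12.
Molecular formula: C10H12

C10H12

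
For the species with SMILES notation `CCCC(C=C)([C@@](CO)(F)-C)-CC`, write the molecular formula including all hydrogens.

C11H21FO

Heavy atoms from the SMILES: 11 C, 1 F, 1 O.
Implicit hydrogens by atom environment:
  5 × C: 2 H each → 10
  3 × C: 3 H each → 9
  2 × C: no H
  1 × C: 1 H
  1 × F: no H
  1 × O: 1 H
  Total hydrogens = 21.
Molecular formula: C11H21FO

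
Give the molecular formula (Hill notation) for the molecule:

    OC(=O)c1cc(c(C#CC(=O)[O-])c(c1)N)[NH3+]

C10H8N2O4

Heavy atoms from the SMILES: 10 C, 2 N, 4 O.
Implicit hydrogens by atom environment:
  4 × C (aromatic): no H
  4 × C: no H
  2 × C (aromatic): 1 H each → 2
  2 × O: no H
  1 × N (charge +1): 3 H
  1 × N: 2 H
  1 × O: 1 H
  1 × O (charge -1): no H
  Total hydrogens = 8.
Molecular formula: C10H8N2O4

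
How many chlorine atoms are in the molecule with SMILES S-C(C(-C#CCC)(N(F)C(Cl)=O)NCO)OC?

1

The symbol for chlorine appears 1 time in the SMILES.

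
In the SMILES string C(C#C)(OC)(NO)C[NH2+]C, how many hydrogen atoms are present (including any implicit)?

Hydrogens are implicit in SMILES; fill each atom to its normal valence:
  2 × C: 3 H each → 6
  2 × C: no H
  1 × C: 2 H
  1 × C: 1 H
  1 × N (charge +1): 2 H
  1 × N: 1 H
  1 × O: 1 H
  1 × O: no H
  Total hydrogens = 13.

13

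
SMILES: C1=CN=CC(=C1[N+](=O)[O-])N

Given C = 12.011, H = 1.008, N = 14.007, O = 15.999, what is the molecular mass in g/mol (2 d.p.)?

139.11

Molecular formula: C5H5N3O2.
M = 5×12.011 + 5×1.008 + 3×14.007 + 2×15.999 = 139.11 g/mol.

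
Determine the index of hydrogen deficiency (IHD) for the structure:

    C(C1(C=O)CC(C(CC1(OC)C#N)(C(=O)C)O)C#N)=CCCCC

Molecular formula from the SMILES: C18H24N2O4.
DoU = (2C + 2 + N − H − X)/2 = (2·18 + 2 + 2 − 24 − 0)/2 = 16/2 = 8.
(Structurally: 1 ring(s) + 7 π bond(s) = 8.)

8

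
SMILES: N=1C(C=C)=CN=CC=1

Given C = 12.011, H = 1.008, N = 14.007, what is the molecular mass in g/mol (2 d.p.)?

106.13

Molecular formula: C6H6N2.
M = 6×12.011 + 6×1.008 + 2×14.007 = 106.13 g/mol.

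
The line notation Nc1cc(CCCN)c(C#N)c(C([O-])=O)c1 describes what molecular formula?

Heavy atoms from the SMILES: 11 C, 3 N, 2 O.
Implicit hydrogens by atom environment:
  4 × C (aromatic): no H
  3 × C: 2 H each → 6
  2 × C (aromatic): 1 H each → 2
  2 × C: no H
  2 × N: 2 H each → 4
  1 × N: no H
  1 × O: no H
  1 × O (charge -1): no H
  Total hydrogens = 12.
Net charge -1.
Molecular formula: C11H12N3O2-

C11H12N3O2-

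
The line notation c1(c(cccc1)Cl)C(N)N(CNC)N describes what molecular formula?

C9H15ClN4

Heavy atoms from the SMILES: 9 C, 1 Cl, 4 N.
Implicit hydrogens by atom environment:
  4 × C (aromatic): 1 H each → 4
  2 × C (aromatic): no H
  2 × N: 2 H each → 4
  1 × C: 3 H
  1 × C: 2 H
  1 × C: 1 H
  1 × Cl: no H
  1 × N: 1 H
  1 × N: no H
  Total hydrogens = 15.
Molecular formula: C9H15ClN4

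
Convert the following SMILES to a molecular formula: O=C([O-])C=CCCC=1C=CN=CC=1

Heavy atoms from the SMILES: 10 C, 1 N, 2 O.
Implicit hydrogens by atom environment:
  4 × C (aromatic): 1 H each → 4
  2 × C: 2 H each → 4
  2 × C: 1 H each → 2
  1 × C (aromatic): no H
  1 × C: no H
  1 × N (aromatic): no H
  1 × O: no H
  1 × O (charge -1): no H
  Total hydrogens = 10.
Net charge -1.
Molecular formula: C10H10NO2-

C10H10NO2-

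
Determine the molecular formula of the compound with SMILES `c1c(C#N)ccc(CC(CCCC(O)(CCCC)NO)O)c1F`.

Heavy atoms from the SMILES: 17 C, 1 F, 2 N, 3 O.
Implicit hydrogens by atom environment:
  7 × C: 2 H each → 14
  3 × C (aromatic): 1 H each → 3
  3 × C (aromatic): no H
  3 × O: 1 H each → 3
  2 × C: no H
  1 × C: 3 H
  1 × C: 1 H
  1 × F: no H
  1 × N: 1 H
  1 × N: no H
  Total hydrogens = 25.
Molecular formula: C17H25FN2O3

C17H25FN2O3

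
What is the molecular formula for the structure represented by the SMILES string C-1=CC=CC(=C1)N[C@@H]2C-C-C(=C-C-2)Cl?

Heavy atoms from the SMILES: 12 C, 1 Cl, 1 N.
Implicit hydrogens by atom environment:
  5 × C (aromatic): 1 H each → 5
  3 × C: 2 H each → 6
  2 × C: 1 H each → 2
  1 × C: no H
  1 × C (aromatic): no H
  1 × Cl: no H
  1 × N: 1 H
  Total hydrogens = 14.
Molecular formula: C12H14ClN

C12H14ClN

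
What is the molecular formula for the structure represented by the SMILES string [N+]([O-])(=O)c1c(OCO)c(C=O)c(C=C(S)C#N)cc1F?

C11H7FN2O5S

Heavy atoms from the SMILES: 11 C, 1 F, 2 N, 5 O, 1 S.
Implicit hydrogens by atom environment:
  5 × C (aromatic): no H
  3 × O: no H
  2 × C: 1 H each → 2
  2 × C: no H
  1 × C: 2 H
  1 × C (aromatic): 1 H
  1 × F: no H
  1 × N: no H
  1 × N (charge +1): no H
  1 × O: 1 H
  1 × O (charge -1): no H
  1 × S: 1 H
  Total hydrogens = 7.
Molecular formula: C11H7FN2O5S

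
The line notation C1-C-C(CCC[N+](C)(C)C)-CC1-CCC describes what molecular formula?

Heavy atoms from the SMILES: 14 C, 1 N.
Implicit hydrogens by atom environment:
  8 × C: 2 H each → 16
  4 × C: 3 H each → 12
  2 × C: 1 H each → 2
  1 × N (charge +1): no H
  Total hydrogens = 30.
Net charge +1.
Molecular formula: C14H30N+

C14H30N+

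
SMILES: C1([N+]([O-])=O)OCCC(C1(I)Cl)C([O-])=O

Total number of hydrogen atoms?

6

Hydrogens are implicit in SMILES; fill each atom to its normal valence:
  3 × O: no H
  2 × C: 2 H each → 4
  2 × C: 1 H each → 2
  2 × C: no H
  2 × O (charge -1): no H
  1 × Cl: no H
  1 × I: no H
  1 × N (charge +1): no H
  Total hydrogens = 6.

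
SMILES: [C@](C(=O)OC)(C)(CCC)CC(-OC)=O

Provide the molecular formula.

C10H18O4

Heavy atoms from the SMILES: 10 C, 4 O.
Implicit hydrogens by atom environment:
  4 × C: 3 H each → 12
  4 × O: no H
  3 × C: 2 H each → 6
  3 × C: no H
  Total hydrogens = 18.
Molecular formula: C10H18O4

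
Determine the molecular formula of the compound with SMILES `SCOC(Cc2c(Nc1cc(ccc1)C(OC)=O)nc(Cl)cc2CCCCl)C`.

C20H24Cl2N2O3S

Heavy atoms from the SMILES: 20 C, 2 Cl, 2 N, 3 O, 1 S.
Implicit hydrogens by atom environment:
  6 × C (aromatic): no H
  5 × C: 2 H each → 10
  5 × C (aromatic): 1 H each → 5
  3 × O: no H
  2 × C: 3 H each → 6
  2 × Cl: no H
  1 × C: 1 H
  1 × C: no H
  1 × N: 1 H
  1 × N (aromatic): no H
  1 × S: 1 H
  Total hydrogens = 24.
Molecular formula: C20H24Cl2N2O3S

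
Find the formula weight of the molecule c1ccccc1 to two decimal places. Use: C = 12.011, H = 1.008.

78.11

Molecular formula: C6H6.
M = 6×12.011 + 6×1.008 = 78.11 g/mol.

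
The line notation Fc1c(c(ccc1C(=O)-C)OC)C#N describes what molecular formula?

C10H8FNO2

Heavy atoms from the SMILES: 10 C, 1 F, 1 N, 2 O.
Implicit hydrogens by atom environment:
  4 × C (aromatic): no H
  2 × C: 3 H each → 6
  2 × C (aromatic): 1 H each → 2
  2 × C: no H
  2 × O: no H
  1 × F: no H
  1 × N: no H
  Total hydrogens = 8.
Molecular formula: C10H8FNO2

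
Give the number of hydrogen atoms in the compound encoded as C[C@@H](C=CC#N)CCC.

13

Hydrogens are implicit in SMILES; fill each atom to its normal valence:
  3 × C: 1 H each → 3
  2 × C: 3 H each → 6
  2 × C: 2 H each → 4
  1 × C: no H
  1 × N: no H
  Total hydrogens = 13.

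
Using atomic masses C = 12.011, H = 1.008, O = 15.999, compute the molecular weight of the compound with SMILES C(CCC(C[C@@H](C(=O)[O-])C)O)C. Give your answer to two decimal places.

Molecular formula: C9H17O3-.
M = 9×12.011 + 17×1.008 + 3×15.999 = 173.23 g/mol.

173.23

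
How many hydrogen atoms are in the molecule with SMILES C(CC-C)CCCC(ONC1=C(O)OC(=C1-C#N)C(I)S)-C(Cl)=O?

20

Hydrogens are implicit in SMILES; fill each atom to its normal valence:
  6 × C: 2 H each → 12
  4 × C (aromatic): no H
  2 × C: 1 H each → 2
  2 × C: no H
  2 × O: no H
  1 × C: 3 H
  1 × Cl: no H
  1 × I: no H
  1 × N: 1 H
  1 × N: no H
  1 × O: 1 H
  1 × O (aromatic): no H
  1 × S: 1 H
  Total hydrogens = 20.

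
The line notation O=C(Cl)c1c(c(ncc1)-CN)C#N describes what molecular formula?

C8H6ClN3O

Heavy atoms from the SMILES: 8 C, 1 Cl, 3 N, 1 O.
Implicit hydrogens by atom environment:
  3 × C (aromatic): no H
  2 × C (aromatic): 1 H each → 2
  2 × C: no H
  1 × C: 2 H
  1 × Cl: no H
  1 × N: 2 H
  1 × N (aromatic): no H
  1 × N: no H
  1 × O: no H
  Total hydrogens = 6.
Molecular formula: C8H6ClN3O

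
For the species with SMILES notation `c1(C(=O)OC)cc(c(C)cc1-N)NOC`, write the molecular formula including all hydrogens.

Heavy atoms from the SMILES: 10 C, 2 N, 3 O.
Implicit hydrogens by atom environment:
  4 × C (aromatic): no H
  3 × C: 3 H each → 9
  3 × O: no H
  2 × C (aromatic): 1 H each → 2
  1 × C: no H
  1 × N: 2 H
  1 × N: 1 H
  Total hydrogens = 14.
Molecular formula: C10H14N2O3

C10H14N2O3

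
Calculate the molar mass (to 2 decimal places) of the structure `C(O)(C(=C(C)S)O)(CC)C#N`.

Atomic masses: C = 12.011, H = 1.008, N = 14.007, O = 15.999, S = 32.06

Molecular formula: C7H11NO2S.
M = 7×12.011 + 11×1.008 + 1×14.007 + 2×15.999 + 1×32.06 = 173.23 g/mol.

173.23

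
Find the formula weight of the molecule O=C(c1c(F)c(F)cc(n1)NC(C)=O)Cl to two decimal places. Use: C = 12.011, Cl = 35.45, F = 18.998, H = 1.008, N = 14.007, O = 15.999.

Molecular formula: C8H5ClF2N2O2.
M = 8×12.011 + 1×35.45 + 2×18.998 + 5×1.008 + 2×14.007 + 2×15.999 = 234.59 g/mol.

234.59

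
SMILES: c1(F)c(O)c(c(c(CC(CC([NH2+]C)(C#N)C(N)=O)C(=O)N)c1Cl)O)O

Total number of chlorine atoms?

The symbol for chlorine appears 1 time in the SMILES.

1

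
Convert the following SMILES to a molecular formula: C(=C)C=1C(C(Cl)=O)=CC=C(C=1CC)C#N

Heavy atoms from the SMILES: 12 C, 1 Cl, 1 N, 1 O.
Implicit hydrogens by atom environment:
  4 × C (aromatic): no H
  2 × C: 2 H each → 4
  2 × C (aromatic): 1 H each → 2
  2 × C: no H
  1 × C: 3 H
  1 × C: 1 H
  1 × Cl: no H
  1 × N: no H
  1 × O: no H
  Total hydrogens = 10.
Molecular formula: C12H10ClNO

C12H10ClNO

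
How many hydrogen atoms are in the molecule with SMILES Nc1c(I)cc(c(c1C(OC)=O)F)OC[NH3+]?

Hydrogens are implicit in SMILES; fill each atom to its normal valence:
  5 × C (aromatic): no H
  3 × O: no H
  1 × C: 3 H
  1 × C: 2 H
  1 × C (aromatic): 1 H
  1 × C: no H
  1 × F: no H
  1 × I: no H
  1 × N (charge +1): 3 H
  1 × N: 2 H
  Total hydrogens = 11.

11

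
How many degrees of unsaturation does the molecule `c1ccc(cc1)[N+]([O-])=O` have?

Molecular formula from the SMILES: C6H5NO2.
DoU = (2C + 2 + N − H − X)/2 = (2·6 + 2 + 1 − 5 − 0)/2 = 10/2 = 5.
(Structurally: 1 ring(s) + 4 π bond(s) = 5.)

5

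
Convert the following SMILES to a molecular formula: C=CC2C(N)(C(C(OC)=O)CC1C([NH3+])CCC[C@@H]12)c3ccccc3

C20H29N2O2+

Heavy atoms from the SMILES: 20 C, 2 N, 2 O.
Implicit hydrogens by atom environment:
  6 × C: 1 H each → 6
  5 × C: 2 H each → 10
  5 × C (aromatic): 1 H each → 5
  2 × C: no H
  2 × O: no H
  1 × C: 3 H
  1 × C (aromatic): no H
  1 × N (charge +1): 3 H
  1 × N: 2 H
  Total hydrogens = 29.
Net charge +1.
Molecular formula: C20H29N2O2+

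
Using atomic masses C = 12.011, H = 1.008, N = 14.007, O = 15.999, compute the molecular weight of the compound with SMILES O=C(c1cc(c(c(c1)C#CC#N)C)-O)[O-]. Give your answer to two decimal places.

200.17

Molecular formula: C11H6NO3-.
M = 11×12.011 + 6×1.008 + 1×14.007 + 3×15.999 = 200.17 g/mol.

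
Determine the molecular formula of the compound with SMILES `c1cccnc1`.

C5H5N

Heavy atoms from the SMILES: 5 C, 1 N.
Implicit hydrogens by atom environment:
  5 × C (aromatic): 1 H each → 5
  1 × N (aromatic): no H
  Total hydrogens = 5.
Molecular formula: C5H5N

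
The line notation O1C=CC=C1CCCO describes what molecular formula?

C7H10O2

Heavy atoms from the SMILES: 7 C, 2 O.
Implicit hydrogens by atom environment:
  3 × C: 2 H each → 6
  3 × C (aromatic): 1 H each → 3
  1 × C (aromatic): no H
  1 × O: 1 H
  1 × O (aromatic): no H
  Total hydrogens = 10.
Molecular formula: C7H10O2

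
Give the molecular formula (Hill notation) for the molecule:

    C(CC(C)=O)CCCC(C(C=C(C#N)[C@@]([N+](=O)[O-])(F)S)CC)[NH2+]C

Heavy atoms from the SMILES: 16 C, 1 F, 3 N, 3 O, 1 S.
Implicit hydrogens by atom environment:
  6 × C: 2 H each → 12
  4 × C: no H
  3 × C: 3 H each → 9
  3 × C: 1 H each → 3
  2 × O: no H
  1 × F: no H
  1 × N (charge +1): 2 H
  1 × N: no H
  1 × N (charge +1): no H
  1 × O (charge -1): no H
  1 × S: 1 H
  Total hydrogens = 27.
Net charge +1.
Molecular formula: C16H27FN3O3S+

C16H27FN3O3S+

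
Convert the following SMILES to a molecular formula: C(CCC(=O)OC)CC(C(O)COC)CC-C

C13H26O4

Heavy atoms from the SMILES: 13 C, 4 O.
Implicit hydrogens by atom environment:
  7 × C: 2 H each → 14
  3 × C: 3 H each → 9
  3 × O: no H
  2 × C: 1 H each → 2
  1 × C: no H
  1 × O: 1 H
  Total hydrogens = 26.
Molecular formula: C13H26O4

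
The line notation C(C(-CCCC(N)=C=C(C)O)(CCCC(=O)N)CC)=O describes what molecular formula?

Heavy atoms from the SMILES: 15 C, 2 N, 3 O.
Implicit hydrogens by atom environment:
  7 × C: 2 H each → 14
  5 × C: no H
  2 × C: 3 H each → 6
  2 × N: 2 H each → 4
  2 × O: no H
  1 × C: 1 H
  1 × O: 1 H
  Total hydrogens = 26.
Molecular formula: C15H26N2O3

C15H26N2O3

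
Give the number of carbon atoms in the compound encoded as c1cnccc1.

5

The symbol for carbon appears 5 times in the SMILES. Lowercase c denotes aromatic carbon and counts toward C.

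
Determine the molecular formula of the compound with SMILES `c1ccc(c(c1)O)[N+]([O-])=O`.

Heavy atoms from the SMILES: 6 C, 1 N, 3 O.
Implicit hydrogens by atom environment:
  4 × C (aromatic): 1 H each → 4
  2 × C (aromatic): no H
  1 × N (charge +1): no H
  1 × O: 1 H
  1 × O: no H
  1 × O (charge -1): no H
  Total hydrogens = 5.
Molecular formula: C6H5NO3

C6H5NO3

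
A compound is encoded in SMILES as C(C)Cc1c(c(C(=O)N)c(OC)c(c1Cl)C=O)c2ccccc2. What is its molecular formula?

C18H18ClNO3

Heavy atoms from the SMILES: 18 C, 1 Cl, 1 N, 3 O.
Implicit hydrogens by atom environment:
  7 × C (aromatic): no H
  5 × C (aromatic): 1 H each → 5
  3 × O: no H
  2 × C: 3 H each → 6
  2 × C: 2 H each → 4
  1 × C: 1 H
  1 × C: no H
  1 × Cl: no H
  1 × N: 2 H
  Total hydrogens = 18.
Molecular formula: C18H18ClNO3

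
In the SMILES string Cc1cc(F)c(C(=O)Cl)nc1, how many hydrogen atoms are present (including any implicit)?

5

Hydrogens are implicit in SMILES; fill each atom to its normal valence:
  3 × C (aromatic): no H
  2 × C (aromatic): 1 H each → 2
  1 × C: 3 H
  1 × C: no H
  1 × Cl: no H
  1 × F: no H
  1 × N (aromatic): no H
  1 × O: no H
  Total hydrogens = 5.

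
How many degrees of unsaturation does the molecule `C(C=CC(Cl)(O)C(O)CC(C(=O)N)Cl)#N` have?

4

Molecular formula from the SMILES: C8H10Cl2N2O3.
DoU = (2C + 2 + N − H − X)/2 = (2·8 + 2 + 2 − 10 − 2)/2 = 8/2 = 4.
(Structurally: 0 ring(s) + 4 π bond(s) = 4.)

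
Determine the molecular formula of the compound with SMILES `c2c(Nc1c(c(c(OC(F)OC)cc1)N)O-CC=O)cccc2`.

Heavy atoms from the SMILES: 16 C, 1 F, 2 N, 4 O.
Implicit hydrogens by atom environment:
  7 × C (aromatic): 1 H each → 7
  5 × C (aromatic): no H
  4 × O: no H
  2 × C: 1 H each → 2
  1 × C: 3 H
  1 × C: 2 H
  1 × F: no H
  1 × N: 2 H
  1 × N: 1 H
  Total hydrogens = 17.
Molecular formula: C16H17FN2O4

C16H17FN2O4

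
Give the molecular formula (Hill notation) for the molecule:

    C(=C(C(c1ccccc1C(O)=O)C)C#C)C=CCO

Heavy atoms from the SMILES: 16 C, 3 O.
Implicit hydrogens by atom environment:
  5 × C: 1 H each → 5
  4 × C (aromatic): 1 H each → 4
  3 × C: no H
  2 × C (aromatic): no H
  2 × O: 1 H each → 2
  1 × C: 3 H
  1 × C: 2 H
  1 × O: no H
  Total hydrogens = 16.
Molecular formula: C16H16O3

C16H16O3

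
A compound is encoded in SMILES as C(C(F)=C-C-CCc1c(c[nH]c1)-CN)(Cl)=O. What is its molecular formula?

C11H14ClFN2O

Heavy atoms from the SMILES: 11 C, 1 Cl, 1 F, 2 N, 1 O.
Implicit hydrogens by atom environment:
  4 × C: 2 H each → 8
  2 × C (aromatic): 1 H each → 2
  2 × C (aromatic): no H
  2 × C: no H
  1 × C: 1 H
  1 × Cl: no H
  1 × F: no H
  1 × N: 2 H
  1 × N (aromatic): 1 H
  1 × O: no H
  Total hydrogens = 14.
Molecular formula: C11H14ClFN2O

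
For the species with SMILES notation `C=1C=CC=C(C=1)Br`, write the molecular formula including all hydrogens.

Heavy atoms from the SMILES: 1 Br, 6 C.
Implicit hydrogens by atom environment:
  5 × C (aromatic): 1 H each → 5
  1 × Br: no H
  1 × C (aromatic): no H
  Total hydrogens = 5.
Molecular formula: C6H5Br

C6H5Br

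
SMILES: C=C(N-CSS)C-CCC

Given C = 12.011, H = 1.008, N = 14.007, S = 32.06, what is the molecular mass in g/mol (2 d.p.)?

Molecular formula: C7H15NS2.
M = 7×12.011 + 15×1.008 + 1×14.007 + 2×32.06 = 177.32 g/mol.

177.32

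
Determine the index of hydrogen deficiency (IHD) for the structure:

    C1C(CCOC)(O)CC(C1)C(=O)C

2

Molecular formula from the SMILES: C10H18O3.
DoU = (2C + 2 + N − H − X)/2 = (2·10 + 2 + 0 − 18 − 0)/2 = 4/2 = 2.
(Structurally: 1 ring(s) + 1 π bond(s) = 2.)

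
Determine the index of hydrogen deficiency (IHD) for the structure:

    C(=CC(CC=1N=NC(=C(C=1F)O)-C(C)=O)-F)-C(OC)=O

Molecular formula from the SMILES: C12H12F2N2O4.
DoU = (2C + 2 + N − H − X)/2 = (2·12 + 2 + 2 − 12 − 2)/2 = 14/2 = 7.
(Structurally: 1 ring(s) + 6 π bond(s) = 7.)

7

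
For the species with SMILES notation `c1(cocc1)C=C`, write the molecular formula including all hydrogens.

C6H6O

Heavy atoms from the SMILES: 6 C, 1 O.
Implicit hydrogens by atom environment:
  3 × C (aromatic): 1 H each → 3
  1 × C: 2 H
  1 × C: 1 H
  1 × C (aromatic): no H
  1 × O (aromatic): no H
  Total hydrogens = 6.
Molecular formula: C6H6O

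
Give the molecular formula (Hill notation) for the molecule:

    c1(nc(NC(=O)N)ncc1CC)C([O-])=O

C8H9N4O3-

Heavy atoms from the SMILES: 8 C, 4 N, 3 O.
Implicit hydrogens by atom environment:
  3 × C (aromatic): no H
  2 × C: no H
  2 × N (aromatic): no H
  2 × O: no H
  1 × C: 3 H
  1 × C: 2 H
  1 × C (aromatic): 1 H
  1 × N: 2 H
  1 × N: 1 H
  1 × O (charge -1): no H
  Total hydrogens = 9.
Net charge -1.
Molecular formula: C8H9N4O3-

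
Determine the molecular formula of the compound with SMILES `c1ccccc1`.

C6H6

Heavy atoms from the SMILES: 6 C.
Implicit hydrogens by atom environment:
  6 × C (aromatic): 1 H each → 6
  Total hydrogens = 6.
Molecular formula: C6H6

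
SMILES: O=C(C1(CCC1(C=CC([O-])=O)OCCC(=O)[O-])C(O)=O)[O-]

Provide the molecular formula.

Heavy atoms from the SMILES: 12 C, 9 O.
Implicit hydrogens by atom environment:
  6 × C: no H
  5 × O: no H
  4 × C: 2 H each → 8
  3 × O (charge -1): no H
  2 × C: 1 H each → 2
  1 × O: 1 H
  Total hydrogens = 11.
Net charge -3.
Molecular formula: [C12H11O9]3-

[C12H11O9]3-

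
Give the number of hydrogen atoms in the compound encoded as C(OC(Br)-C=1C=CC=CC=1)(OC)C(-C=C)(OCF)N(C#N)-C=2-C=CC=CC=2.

Hydrogens are implicit in SMILES; fill each atom to its normal valence:
  10 × C (aromatic): 1 H each → 10
  3 × C: 1 H each → 3
  3 × O: no H
  2 × C: 2 H each → 4
  2 × C: no H
  2 × C (aromatic): no H
  2 × N: no H
  1 × Br: no H
  1 × C: 3 H
  1 × F: no H
  Total hydrogens = 20.

20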